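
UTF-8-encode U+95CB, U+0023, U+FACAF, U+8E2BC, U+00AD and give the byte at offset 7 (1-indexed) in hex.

0xB2

1-indexed offset 7 is 0-indexed offset 6.
U+95CB → 3-byte form E9 97 8B at offsets 0–2.
U+0023 → 1-byte form 23 at offsets 3–3.
U+FACAF → 4-byte form F3 BA B2 AF at offsets 4–7.
Offset 6 falls in char 3's range; it's byte 3 of F3 BA B2 AF = 0xB2.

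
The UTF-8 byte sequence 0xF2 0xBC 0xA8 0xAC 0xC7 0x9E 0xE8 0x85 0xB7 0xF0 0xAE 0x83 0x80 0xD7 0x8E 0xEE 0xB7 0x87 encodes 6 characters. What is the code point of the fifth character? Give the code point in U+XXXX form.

U+05CE

Offset 0: leading byte 0xF2 = 11110010 → 4-byte char #1 = F2 BC A8 AC.
Offset 4: leading byte 0xC7 = 11000111 → 2-byte char #2 = C7 9E.
Offset 6: leading byte 0xE8 = 11101000 → 3-byte char #3 = E8 85 B7.
Offset 9: leading byte 0xF0 = 11110000 → 4-byte char #4 = F0 AE 83 80.
Offset 13: leading byte 0xD7 = 11010111 → 2-byte char #5 = D7 8E.
Leading byte 0xD7 = 11010111 matches 110xxxxx → 2-byte sequence.
Byte 1: 0xD7 = 11010111, payload 10111 (5 bits).
Byte 2: 0x8E = 10001110 (10xxxxxx ✓), payload 001110.
Concatenate: 10111001110 = 0x5CE (11 bits → U+05CE).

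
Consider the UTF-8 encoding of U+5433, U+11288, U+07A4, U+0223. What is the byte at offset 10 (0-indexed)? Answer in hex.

U+5433 → 3-byte form E5 90 B3 at offsets 0–2.
U+11288 → 4-byte form F0 91 8A 88 at offsets 3–6.
U+07A4 → 2-byte form DE A4 at offsets 7–8.
U+0223 → 2-byte form C8 A3 at offsets 9–10.
Offset 10 falls in char 4's range; it's byte 2 of C8 A3 = 0xA3.

0xA3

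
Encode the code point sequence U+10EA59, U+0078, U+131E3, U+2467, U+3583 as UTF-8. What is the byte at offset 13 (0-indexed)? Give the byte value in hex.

U+10EA59 → 4-byte form F4 8E A9 99 at offsets 0–3.
U+0078 → 1-byte form 78 at offsets 4–4.
U+131E3 → 4-byte form F0 93 87 A3 at offsets 5–8.
U+2467 → 3-byte form E2 91 A7 at offsets 9–11.
U+3583 → 3-byte form E3 96 83 at offsets 12–14.
Offset 13 falls in char 5's range; it's byte 2 of E3 96 83 = 0x96.

0x96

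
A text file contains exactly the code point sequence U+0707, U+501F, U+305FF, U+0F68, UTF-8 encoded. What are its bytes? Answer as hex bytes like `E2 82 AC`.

DC 87 E5 80 9F F0 B0 97 BF E0 BD A8

U+0707: 2-byte form → DC 87.
U+501F: 3-byte form → E5 80 9F.
U+305FF: 4-byte form → F0 B0 97 BF.
U+0F68: 3-byte form → E0 BD A8.
Concatenated (12 bytes): DC 87 E5 80 9F F0 B0 97 BF E0 BD A8.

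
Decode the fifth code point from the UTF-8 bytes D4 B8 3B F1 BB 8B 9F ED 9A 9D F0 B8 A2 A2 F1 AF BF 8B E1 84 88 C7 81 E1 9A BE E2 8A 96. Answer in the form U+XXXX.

U+388A2

Offset 0: leading byte 0xD4 = 11010100 → 2-byte char #1 = D4 B8.
Offset 2: leading byte 0x3B = 00111011 → 1-byte char #2 = 3B.
Offset 3: leading byte 0xF1 = 11110001 → 4-byte char #3 = F1 BB 8B 9F.
Offset 7: leading byte 0xED = 11101101 → 3-byte char #4 = ED 9A 9D.
Offset 10: leading byte 0xF0 = 11110000 → 4-byte char #5 = F0 B8 A2 A2.
Leading byte 0xF0 = 11110000 matches 11110xxx → 4-byte sequence.
Byte 1: 0xF0 = 11110000, payload 000 (3 bits).
Byte 2: 0xB8 = 10111000 (10xxxxxx ✓), payload 111000.
Byte 3: 0xA2 = 10100010 (10xxxxxx ✓), payload 100010.
Byte 4: 0xA2 = 10100010 (10xxxxxx ✓), payload 100010.
Concatenate: 000111000100010100010 = 0x388A2 (21 bits → U+388A2).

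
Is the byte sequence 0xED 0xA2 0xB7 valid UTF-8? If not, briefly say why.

Structurally a 3-byte sequence; payload = 0xD8B7.
But 0xD8B7 is in U+D800–U+DFFF, the surrogate range. Surrogates are not Unicode scalar values and are forbidden in UTF-8.

invalid (encodes a surrogate (U+D800–U+DFFF))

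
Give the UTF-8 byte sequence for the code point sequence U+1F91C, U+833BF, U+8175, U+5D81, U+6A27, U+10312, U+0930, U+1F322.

F0 9F A4 9C F2 83 8E BF E8 85 B5 E5 B6 81 E6 A8 A7 F0 90 8C 92 E0 A4 B0 F0 9F 8C A2

U+1F91C: 4-byte form → F0 9F A4 9C.
U+833BF: 4-byte form → F2 83 8E BF.
U+8175: 3-byte form → E8 85 B5.
U+5D81: 3-byte form → E5 B6 81.
U+6A27: 3-byte form → E6 A8 A7.
U+10312: 4-byte form → F0 90 8C 92.
U+0930: 3-byte form → E0 A4 B0.
U+1F322: 4-byte form → F0 9F 8C A2.
Concatenated (28 bytes): F0 9F A4 9C F2 83 8E BF E8 85 B5 E5 B6 81 E6 A8 A7 F0 90 8C 92 E0 A4 B0 F0 9F 8C A2.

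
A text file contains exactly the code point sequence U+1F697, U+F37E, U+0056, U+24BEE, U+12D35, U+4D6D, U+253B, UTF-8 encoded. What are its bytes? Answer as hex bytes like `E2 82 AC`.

U+1F697: 4-byte form → F0 9F 9A 97.
U+F37E: 3-byte form → EF 8D BE.
U+0056: 1-byte form → 56.
U+24BEE: 4-byte form → F0 A4 AF AE.
U+12D35: 4-byte form → F0 92 B4 B5.
U+4D6D: 3-byte form → E4 B5 AD.
U+253B: 3-byte form → E2 94 BB.
Concatenated (22 bytes): F0 9F 9A 97 EF 8D BE 56 F0 A4 AF AE F0 92 B4 B5 E4 B5 AD E2 94 BB.

F0 9F 9A 97 EF 8D BE 56 F0 A4 AF AE F0 92 B4 B5 E4 B5 AD E2 94 BB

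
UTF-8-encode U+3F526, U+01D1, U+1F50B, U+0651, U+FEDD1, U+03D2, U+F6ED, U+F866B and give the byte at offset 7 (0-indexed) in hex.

0x9F

U+3F526 → 4-byte form F0 BF 94 A6 at offsets 0–3.
U+01D1 → 2-byte form C7 91 at offsets 4–5.
U+1F50B → 4-byte form F0 9F 94 8B at offsets 6–9.
Offset 7 falls in char 3's range; it's byte 2 of F0 9F 94 8B = 0x9F.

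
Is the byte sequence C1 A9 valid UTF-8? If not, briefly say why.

invalid (overlong encoding)

Leading byte 0xC1 = 11000001 → 2-byte form.
Continuation bytes all match 10xxxxxx. Payload decodes to 0x69.
But 0x69 < 0x80, the minimum for a 2-byte sequence — this is an overlong encoding.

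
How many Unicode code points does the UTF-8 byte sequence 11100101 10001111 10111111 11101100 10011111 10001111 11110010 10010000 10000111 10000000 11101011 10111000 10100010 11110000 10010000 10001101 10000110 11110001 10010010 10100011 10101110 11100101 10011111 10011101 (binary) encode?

7

Byte at offset 0: 0xE5 = 11100101 → 3-byte char (#1). Advance 3.
Byte at offset 3: 0xEC = 11101100 → 3-byte char (#2). Advance 3.
Byte at offset 6: 0xF2 = 11110010 → 4-byte char (#3). Advance 4.
Byte at offset 10: 0xEB = 11101011 → 3-byte char (#4). Advance 3.
Byte at offset 13: 0xF0 = 11110000 → 4-byte char (#5). Advance 4.
Byte at offset 17: 0xF1 = 11110001 → 4-byte char (#6). Advance 4.
Byte at offset 21: 0xE5 = 11100101 → 3-byte char (#7). Advance 3.
Reached end at offset 24 after 7 code points.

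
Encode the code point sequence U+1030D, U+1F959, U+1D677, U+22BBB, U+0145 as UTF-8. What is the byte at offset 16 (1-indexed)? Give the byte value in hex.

0xBB

1-indexed offset 16 is 0-indexed offset 15.
U+1030D → 4-byte form F0 90 8C 8D at offsets 0–3.
U+1F959 → 4-byte form F0 9F A5 99 at offsets 4–7.
U+1D677 → 4-byte form F0 9D 99 B7 at offsets 8–11.
U+22BBB → 4-byte form F0 A2 AE BB at offsets 12–15.
Offset 15 falls in char 4's range; it's byte 4 of F0 A2 AE BB = 0xBB.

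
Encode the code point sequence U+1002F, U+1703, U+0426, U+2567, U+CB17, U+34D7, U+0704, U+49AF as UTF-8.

F0 90 80 AF E1 9C 83 D0 A6 E2 95 A7 EC AC 97 E3 93 97 DC 84 E4 A6 AF

U+1002F: 4-byte form → F0 90 80 AF.
U+1703: 3-byte form → E1 9C 83.
U+0426: 2-byte form → D0 A6.
U+2567: 3-byte form → E2 95 A7.
U+CB17: 3-byte form → EC AC 97.
U+34D7: 3-byte form → E3 93 97.
U+0704: 2-byte form → DC 84.
U+49AF: 3-byte form → E4 A6 AF.
Concatenated (23 bytes): F0 90 80 AF E1 9C 83 D0 A6 E2 95 A7 EC AC 97 E3 93 97 DC 84 E4 A6 AF.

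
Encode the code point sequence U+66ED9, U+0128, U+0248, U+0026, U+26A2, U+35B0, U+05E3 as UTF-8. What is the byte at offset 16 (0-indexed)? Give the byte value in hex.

0xA3

U+66ED9 → 4-byte form F1 A6 BB 99 at offsets 0–3.
U+0128 → 2-byte form C4 A8 at offsets 4–5.
U+0248 → 2-byte form C9 88 at offsets 6–7.
U+0026 → 1-byte form 26 at offsets 8–8.
U+26A2 → 3-byte form E2 9A A2 at offsets 9–11.
U+35B0 → 3-byte form E3 96 B0 at offsets 12–14.
U+05E3 → 2-byte form D7 A3 at offsets 15–16.
Offset 16 falls in char 7's range; it's byte 2 of D7 A3 = 0xA3.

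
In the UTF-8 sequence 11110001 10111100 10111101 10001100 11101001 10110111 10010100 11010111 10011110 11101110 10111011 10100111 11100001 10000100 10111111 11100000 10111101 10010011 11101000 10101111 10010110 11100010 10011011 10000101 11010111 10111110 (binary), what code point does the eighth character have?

U+26C5

Offset 0: leading byte 0xF1 = 11110001 → 4-byte char #1 = F1 BC BD 8C.
Offset 4: leading byte 0xE9 = 11101001 → 3-byte char #2 = E9 B7 94.
Offset 7: leading byte 0xD7 = 11010111 → 2-byte char #3 = D7 9E.
Offset 9: leading byte 0xEE = 11101110 → 3-byte char #4 = EE BB A7.
Offset 12: leading byte 0xE1 = 11100001 → 3-byte char #5 = E1 84 BF.
Offset 15: leading byte 0xE0 = 11100000 → 3-byte char #6 = E0 BD 93.
Offset 18: leading byte 0xE8 = 11101000 → 3-byte char #7 = E8 AF 96.
Offset 21: leading byte 0xE2 = 11100010 → 3-byte char #8 = E2 9B 85.
Leading byte 0xE2 = 11100010 matches 1110xxxx → 3-byte sequence.
Byte 1: 0xE2 = 11100010, payload 0010 (4 bits).
Byte 2: 0x9B = 10011011 (10xxxxxx ✓), payload 011011.
Byte 3: 0x85 = 10000101 (10xxxxxx ✓), payload 000101.
Concatenate: 0010011011000101 = 0x26C5 (16 bits → U+26C5).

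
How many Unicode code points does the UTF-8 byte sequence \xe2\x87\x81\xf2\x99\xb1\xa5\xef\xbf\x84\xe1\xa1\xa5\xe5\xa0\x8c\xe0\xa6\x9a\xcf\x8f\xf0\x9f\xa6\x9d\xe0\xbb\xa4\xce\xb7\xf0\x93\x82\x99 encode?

11

Byte at offset 0: 0xE2 = 11100010 → 3-byte char (#1). Advance 3.
Byte at offset 3: 0xF2 = 11110010 → 4-byte char (#2). Advance 4.
Byte at offset 7: 0xEF = 11101111 → 3-byte char (#3). Advance 3.
Byte at offset 10: 0xE1 = 11100001 → 3-byte char (#4). Advance 3.
Byte at offset 13: 0xE5 = 11100101 → 3-byte char (#5). Advance 3.
Byte at offset 16: 0xE0 = 11100000 → 3-byte char (#6). Advance 3.
Byte at offset 19: 0xCF = 11001111 → 2-byte char (#7). Advance 2.
Byte at offset 21: 0xF0 = 11110000 → 4-byte char (#8). Advance 4.
Byte at offset 25: 0xE0 = 11100000 → 3-byte char (#9). Advance 3.
Byte at offset 28: 0xCE = 11001110 → 2-byte char (#10). Advance 2.
Byte at offset 30: 0xF0 = 11110000 → 4-byte char (#11). Advance 4.
Reached end at offset 34 after 11 code points.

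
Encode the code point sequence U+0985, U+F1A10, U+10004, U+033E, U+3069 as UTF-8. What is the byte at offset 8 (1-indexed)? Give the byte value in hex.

0xF0

1-indexed offset 8 is 0-indexed offset 7.
U+0985 → 3-byte form E0 A6 85 at offsets 0–2.
U+F1A10 → 4-byte form F3 B1 A8 90 at offsets 3–6.
U+10004 → 4-byte form F0 90 80 84 at offsets 7–10.
Offset 7 falls in char 3's range; it's byte 1 of F0 90 80 84 = 0xF0.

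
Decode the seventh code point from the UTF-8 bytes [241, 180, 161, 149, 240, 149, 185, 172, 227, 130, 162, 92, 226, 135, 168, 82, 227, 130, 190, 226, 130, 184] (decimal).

Offset 0: leading byte 0xF1 = 11110001 → 4-byte char #1 = F1 B4 A1 95.
Offset 4: leading byte 0xF0 = 11110000 → 4-byte char #2 = F0 95 B9 AC.
Offset 8: leading byte 0xE3 = 11100011 → 3-byte char #3 = E3 82 A2.
Offset 11: leading byte 0x5C = 01011100 → 1-byte char #4 = 5C.
Offset 12: leading byte 0xE2 = 11100010 → 3-byte char #5 = E2 87 A8.
Offset 15: leading byte 0x52 = 01010010 → 1-byte char #6 = 52.
Offset 16: leading byte 0xE3 = 11100011 → 3-byte char #7 = E3 82 BE.
Leading byte 0xE3 = 11100011 matches 1110xxxx → 3-byte sequence.
Byte 1: 0xE3 = 11100011, payload 0011 (4 bits).
Byte 2: 0x82 = 10000010 (10xxxxxx ✓), payload 000010.
Byte 3: 0xBE = 10111110 (10xxxxxx ✓), payload 111110.
Concatenate: 0011000010111110 = 0x30BE (16 bits → U+30BE).

U+30BE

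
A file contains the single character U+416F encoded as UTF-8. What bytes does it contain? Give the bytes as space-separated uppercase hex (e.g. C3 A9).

E4 85 AF

U+416F = 0x416F = 16751 decimal. In range U+0800–U+FFFF → 3-byte form: 1110xxxx 10xxxxxx 10xxxxxx.
Binary (16 bits): 0100000101101111.
Split 4+6+6: 0100 | 000101 | 101111.
Byte 1: 11100100 = 0xE4.
Byte 2: 10000101 = 0x85.
Byte 3: 10101111 = 0xAF.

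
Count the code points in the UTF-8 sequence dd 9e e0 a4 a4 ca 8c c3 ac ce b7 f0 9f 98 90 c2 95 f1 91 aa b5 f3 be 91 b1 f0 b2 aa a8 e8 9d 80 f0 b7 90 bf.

Byte at offset 0: 0xDD = 11011101 → 2-byte char (#1). Advance 2.
Byte at offset 2: 0xE0 = 11100000 → 3-byte char (#2). Advance 3.
Byte at offset 5: 0xCA = 11001010 → 2-byte char (#3). Advance 2.
Byte at offset 7: 0xC3 = 11000011 → 2-byte char (#4). Advance 2.
Byte at offset 9: 0xCE = 11001110 → 2-byte char (#5). Advance 2.
Byte at offset 11: 0xF0 = 11110000 → 4-byte char (#6). Advance 4.
Byte at offset 15: 0xC2 = 11000010 → 2-byte char (#7). Advance 2.
Byte at offset 17: 0xF1 = 11110001 → 4-byte char (#8). Advance 4.
Byte at offset 21: 0xF3 = 11110011 → 4-byte char (#9). Advance 4.
Byte at offset 25: 0xF0 = 11110000 → 4-byte char (#10). Advance 4.
Byte at offset 29: 0xE8 = 11101000 → 3-byte char (#11). Advance 3.
Byte at offset 32: 0xF0 = 11110000 → 4-byte char (#12). Advance 4.
Reached end at offset 36 after 12 code points.

12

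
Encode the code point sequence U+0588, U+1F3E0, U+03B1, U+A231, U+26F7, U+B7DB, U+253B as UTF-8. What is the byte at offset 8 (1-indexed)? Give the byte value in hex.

1-indexed offset 8 is 0-indexed offset 7.
U+0588 → 2-byte form D6 88 at offsets 0–1.
U+1F3E0 → 4-byte form F0 9F 8F A0 at offsets 2–5.
U+03B1 → 2-byte form CE B1 at offsets 6–7.
Offset 7 falls in char 3's range; it's byte 2 of CE B1 = 0xB1.

0xB1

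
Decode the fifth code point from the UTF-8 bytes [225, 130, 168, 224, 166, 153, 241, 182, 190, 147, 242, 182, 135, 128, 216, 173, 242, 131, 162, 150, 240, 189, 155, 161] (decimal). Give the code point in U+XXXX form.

U+062D

Offset 0: leading byte 0xE1 = 11100001 → 3-byte char #1 = E1 82 A8.
Offset 3: leading byte 0xE0 = 11100000 → 3-byte char #2 = E0 A6 99.
Offset 6: leading byte 0xF1 = 11110001 → 4-byte char #3 = F1 B6 BE 93.
Offset 10: leading byte 0xF2 = 11110010 → 4-byte char #4 = F2 B6 87 80.
Offset 14: leading byte 0xD8 = 11011000 → 2-byte char #5 = D8 AD.
Leading byte 0xD8 = 11011000 matches 110xxxxx → 2-byte sequence.
Byte 1: 0xD8 = 11011000, payload 11000 (5 bits).
Byte 2: 0xAD = 10101101 (10xxxxxx ✓), payload 101101.
Concatenate: 11000101101 = 0x62D (11 bits → U+062D).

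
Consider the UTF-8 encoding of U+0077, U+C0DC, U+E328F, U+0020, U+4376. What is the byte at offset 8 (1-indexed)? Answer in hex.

1-indexed offset 8 is 0-indexed offset 7.
U+0077 → 1-byte form 77 at offsets 0–0.
U+C0DC → 3-byte form EC 83 9C at offsets 1–3.
U+E328F → 4-byte form F3 A3 8A 8F at offsets 4–7.
Offset 7 falls in char 3's range; it's byte 4 of F3 A3 8A 8F = 0x8F.

0x8F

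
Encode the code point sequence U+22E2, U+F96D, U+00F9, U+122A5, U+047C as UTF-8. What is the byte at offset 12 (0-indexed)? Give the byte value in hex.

0xD1

U+22E2 → 3-byte form E2 8B A2 at offsets 0–2.
U+F96D → 3-byte form EF A5 AD at offsets 3–5.
U+00F9 → 2-byte form C3 B9 at offsets 6–7.
U+122A5 → 4-byte form F0 92 8A A5 at offsets 8–11.
U+047C → 2-byte form D1 BC at offsets 12–13.
Offset 12 falls in char 5's range; it's byte 1 of D1 BC = 0xD1.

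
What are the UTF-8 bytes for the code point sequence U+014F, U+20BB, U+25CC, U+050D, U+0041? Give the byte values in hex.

U+014F: 2-byte form → C5 8F.
U+20BB: 3-byte form → E2 82 BB.
U+25CC: 3-byte form → E2 97 8C.
U+050D: 2-byte form → D4 8D.
U+0041: 1-byte form → 41.
Concatenated (11 bytes): C5 8F E2 82 BB E2 97 8C D4 8D 41.

C5 8F E2 82 BB E2 97 8C D4 8D 41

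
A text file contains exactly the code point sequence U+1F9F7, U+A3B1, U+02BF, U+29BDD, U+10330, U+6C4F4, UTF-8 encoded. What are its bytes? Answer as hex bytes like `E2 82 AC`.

F0 9F A7 B7 EA 8E B1 CA BF F0 A9 AF 9D F0 90 8C B0 F1 AC 93 B4

U+1F9F7: 4-byte form → F0 9F A7 B7.
U+A3B1: 3-byte form → EA 8E B1.
U+02BF: 2-byte form → CA BF.
U+29BDD: 4-byte form → F0 A9 AF 9D.
U+10330: 4-byte form → F0 90 8C B0.
U+6C4F4: 4-byte form → F1 AC 93 B4.
Concatenated (21 bytes): F0 9F A7 B7 EA 8E B1 CA BF F0 A9 AF 9D F0 90 8C B0 F1 AC 93 B4.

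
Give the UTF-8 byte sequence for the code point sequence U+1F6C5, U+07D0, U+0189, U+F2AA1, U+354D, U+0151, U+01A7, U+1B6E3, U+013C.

U+1F6C5: 4-byte form → F0 9F 9B 85.
U+07D0: 2-byte form → DF 90.
U+0189: 2-byte form → C6 89.
U+F2AA1: 4-byte form → F3 B2 AA A1.
U+354D: 3-byte form → E3 95 8D.
U+0151: 2-byte form → C5 91.
U+01A7: 2-byte form → C6 A7.
U+1B6E3: 4-byte form → F0 9B 9B A3.
U+013C: 2-byte form → C4 BC.
Concatenated (25 bytes): F0 9F 9B 85 DF 90 C6 89 F3 B2 AA A1 E3 95 8D C5 91 C6 A7 F0 9B 9B A3 C4 BC.

F0 9F 9B 85 DF 90 C6 89 F3 B2 AA A1 E3 95 8D C5 91 C6 A7 F0 9B 9B A3 C4 BC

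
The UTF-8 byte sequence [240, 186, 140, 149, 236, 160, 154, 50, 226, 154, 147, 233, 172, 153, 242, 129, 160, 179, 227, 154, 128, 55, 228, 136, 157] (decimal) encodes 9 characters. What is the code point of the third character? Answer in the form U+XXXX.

U+0032

Offset 0: leading byte 0xF0 = 11110000 → 4-byte char #1 = F0 BA 8C 95.
Offset 4: leading byte 0xEC = 11101100 → 3-byte char #2 = EC A0 9A.
Offset 7: leading byte 0x32 = 00110010 → 1-byte char #3 = 32.
Leading byte 0x32 = 00110010 matches 0xxxxxxx → 1-byte sequence.
Byte 1: 0x32 = 00110010, payload 0110010 (7 bits).
Concatenate: 0110010 = 0x32 (7 bits → U+0032).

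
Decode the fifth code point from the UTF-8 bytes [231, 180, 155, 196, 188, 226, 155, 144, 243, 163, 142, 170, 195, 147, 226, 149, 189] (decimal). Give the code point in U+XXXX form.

U+00D3

Offset 0: leading byte 0xE7 = 11100111 → 3-byte char #1 = E7 B4 9B.
Offset 3: leading byte 0xC4 = 11000100 → 2-byte char #2 = C4 BC.
Offset 5: leading byte 0xE2 = 11100010 → 3-byte char #3 = E2 9B 90.
Offset 8: leading byte 0xF3 = 11110011 → 4-byte char #4 = F3 A3 8E AA.
Offset 12: leading byte 0xC3 = 11000011 → 2-byte char #5 = C3 93.
Leading byte 0xC3 = 11000011 matches 110xxxxx → 2-byte sequence.
Byte 1: 0xC3 = 11000011, payload 00011 (5 bits).
Byte 2: 0x93 = 10010011 (10xxxxxx ✓), payload 010011.
Concatenate: 00011010011 = 0xD3 (11 bits → U+00D3).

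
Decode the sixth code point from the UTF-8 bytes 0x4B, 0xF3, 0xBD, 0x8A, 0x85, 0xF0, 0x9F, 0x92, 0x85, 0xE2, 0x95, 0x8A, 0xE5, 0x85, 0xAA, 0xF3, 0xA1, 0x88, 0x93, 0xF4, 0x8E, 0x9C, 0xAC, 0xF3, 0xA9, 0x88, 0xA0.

U+E1213

Offset 0: leading byte 0x4B = 01001011 → 1-byte char #1 = 4B.
Offset 1: leading byte 0xF3 = 11110011 → 4-byte char #2 = F3 BD 8A 85.
Offset 5: leading byte 0xF0 = 11110000 → 4-byte char #3 = F0 9F 92 85.
Offset 9: leading byte 0xE2 = 11100010 → 3-byte char #4 = E2 95 8A.
Offset 12: leading byte 0xE5 = 11100101 → 3-byte char #5 = E5 85 AA.
Offset 15: leading byte 0xF3 = 11110011 → 4-byte char #6 = F3 A1 88 93.
Leading byte 0xF3 = 11110011 matches 11110xxx → 4-byte sequence.
Byte 1: 0xF3 = 11110011, payload 011 (3 bits).
Byte 2: 0xA1 = 10100001 (10xxxxxx ✓), payload 100001.
Byte 3: 0x88 = 10001000 (10xxxxxx ✓), payload 001000.
Byte 4: 0x93 = 10010011 (10xxxxxx ✓), payload 010011.
Concatenate: 011100001001000010011 = 0xE1213 (21 bits → U+E1213).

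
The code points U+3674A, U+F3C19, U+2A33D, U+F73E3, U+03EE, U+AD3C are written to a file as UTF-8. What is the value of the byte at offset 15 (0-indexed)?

0xA3

U+3674A → 4-byte form F0 B6 9D 8A at offsets 0–3.
U+F3C19 → 4-byte form F3 B3 B0 99 at offsets 4–7.
U+2A33D → 4-byte form F0 AA 8C BD at offsets 8–11.
U+F73E3 → 4-byte form F3 B7 8F A3 at offsets 12–15.
Offset 15 falls in char 4's range; it's byte 4 of F3 B7 8F A3 = 0xA3.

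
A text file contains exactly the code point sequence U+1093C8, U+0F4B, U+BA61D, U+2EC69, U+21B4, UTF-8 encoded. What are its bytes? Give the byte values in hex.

U+1093C8: 4-byte form → F4 89 8F 88.
U+0F4B: 3-byte form → E0 BD 8B.
U+BA61D: 4-byte form → F2 BA 98 9D.
U+2EC69: 4-byte form → F0 AE B1 A9.
U+21B4: 3-byte form → E2 86 B4.
Concatenated (18 bytes): F4 89 8F 88 E0 BD 8B F2 BA 98 9D F0 AE B1 A9 E2 86 B4.

F4 89 8F 88 E0 BD 8B F2 BA 98 9D F0 AE B1 A9 E2 86 B4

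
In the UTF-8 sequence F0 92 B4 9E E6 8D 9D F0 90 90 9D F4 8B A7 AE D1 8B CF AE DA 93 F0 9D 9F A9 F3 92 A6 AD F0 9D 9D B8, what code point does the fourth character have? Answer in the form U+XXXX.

U+10B9EE

Offset 0: leading byte 0xF0 = 11110000 → 4-byte char #1 = F0 92 B4 9E.
Offset 4: leading byte 0xE6 = 11100110 → 3-byte char #2 = E6 8D 9D.
Offset 7: leading byte 0xF0 = 11110000 → 4-byte char #3 = F0 90 90 9D.
Offset 11: leading byte 0xF4 = 11110100 → 4-byte char #4 = F4 8B A7 AE.
Leading byte 0xF4 = 11110100 matches 11110xxx → 4-byte sequence.
Byte 1: 0xF4 = 11110100, payload 100 (3 bits).
Byte 2: 0x8B = 10001011 (10xxxxxx ✓), payload 001011.
Byte 3: 0xA7 = 10100111 (10xxxxxx ✓), payload 100111.
Byte 4: 0xAE = 10101110 (10xxxxxx ✓), payload 101110.
Concatenate: 100001011100111101110 = 0x10B9EE (21 bits → U+10B9EE).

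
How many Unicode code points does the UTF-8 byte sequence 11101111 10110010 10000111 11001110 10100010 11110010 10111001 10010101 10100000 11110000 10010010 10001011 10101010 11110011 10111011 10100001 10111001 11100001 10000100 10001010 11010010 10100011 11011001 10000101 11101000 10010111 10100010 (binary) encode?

9

Byte at offset 0: 0xEF = 11101111 → 3-byte char (#1). Advance 3.
Byte at offset 3: 0xCE = 11001110 → 2-byte char (#2). Advance 2.
Byte at offset 5: 0xF2 = 11110010 → 4-byte char (#3). Advance 4.
Byte at offset 9: 0xF0 = 11110000 → 4-byte char (#4). Advance 4.
Byte at offset 13: 0xF3 = 11110011 → 4-byte char (#5). Advance 4.
Byte at offset 17: 0xE1 = 11100001 → 3-byte char (#6). Advance 3.
Byte at offset 20: 0xD2 = 11010010 → 2-byte char (#7). Advance 2.
Byte at offset 22: 0xD9 = 11011001 → 2-byte char (#8). Advance 2.
Byte at offset 24: 0xE8 = 11101000 → 3-byte char (#9). Advance 3.
Reached end at offset 27 after 9 code points.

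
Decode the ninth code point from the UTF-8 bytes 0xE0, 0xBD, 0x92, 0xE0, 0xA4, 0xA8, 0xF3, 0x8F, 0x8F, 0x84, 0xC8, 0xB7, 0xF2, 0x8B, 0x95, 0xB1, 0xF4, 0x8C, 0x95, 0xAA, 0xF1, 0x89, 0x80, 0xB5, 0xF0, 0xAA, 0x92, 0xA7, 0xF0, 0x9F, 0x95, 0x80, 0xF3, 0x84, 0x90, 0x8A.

U+1F540

Offset 0: leading byte 0xE0 = 11100000 → 3-byte char #1 = E0 BD 92.
Offset 3: leading byte 0xE0 = 11100000 → 3-byte char #2 = E0 A4 A8.
Offset 6: leading byte 0xF3 = 11110011 → 4-byte char #3 = F3 8F 8F 84.
Offset 10: leading byte 0xC8 = 11001000 → 2-byte char #4 = C8 B7.
Offset 12: leading byte 0xF2 = 11110010 → 4-byte char #5 = F2 8B 95 B1.
Offset 16: leading byte 0xF4 = 11110100 → 4-byte char #6 = F4 8C 95 AA.
Offset 20: leading byte 0xF1 = 11110001 → 4-byte char #7 = F1 89 80 B5.
Offset 24: leading byte 0xF0 = 11110000 → 4-byte char #8 = F0 AA 92 A7.
Offset 28: leading byte 0xF0 = 11110000 → 4-byte char #9 = F0 9F 95 80.
Leading byte 0xF0 = 11110000 matches 11110xxx → 4-byte sequence.
Byte 1: 0xF0 = 11110000, payload 000 (3 bits).
Byte 2: 0x9F = 10011111 (10xxxxxx ✓), payload 011111.
Byte 3: 0x95 = 10010101 (10xxxxxx ✓), payload 010101.
Byte 4: 0x80 = 10000000 (10xxxxxx ✓), payload 000000.
Concatenate: 000011111010101000000 = 0x1F540 (21 bits → U+1F540).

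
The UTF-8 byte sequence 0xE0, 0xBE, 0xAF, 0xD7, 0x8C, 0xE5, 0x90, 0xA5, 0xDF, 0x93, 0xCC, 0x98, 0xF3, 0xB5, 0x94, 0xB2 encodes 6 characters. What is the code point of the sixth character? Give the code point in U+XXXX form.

Offset 0: leading byte 0xE0 = 11100000 → 3-byte char #1 = E0 BE AF.
Offset 3: leading byte 0xD7 = 11010111 → 2-byte char #2 = D7 8C.
Offset 5: leading byte 0xE5 = 11100101 → 3-byte char #3 = E5 90 A5.
Offset 8: leading byte 0xDF = 11011111 → 2-byte char #4 = DF 93.
Offset 10: leading byte 0xCC = 11001100 → 2-byte char #5 = CC 98.
Offset 12: leading byte 0xF3 = 11110011 → 4-byte char #6 = F3 B5 94 B2.
Leading byte 0xF3 = 11110011 matches 11110xxx → 4-byte sequence.
Byte 1: 0xF3 = 11110011, payload 011 (3 bits).
Byte 2: 0xB5 = 10110101 (10xxxxxx ✓), payload 110101.
Byte 3: 0x94 = 10010100 (10xxxxxx ✓), payload 010100.
Byte 4: 0xB2 = 10110010 (10xxxxxx ✓), payload 110010.
Concatenate: 011110101010100110010 = 0xF5532 (21 bits → U+F5532).

U+F5532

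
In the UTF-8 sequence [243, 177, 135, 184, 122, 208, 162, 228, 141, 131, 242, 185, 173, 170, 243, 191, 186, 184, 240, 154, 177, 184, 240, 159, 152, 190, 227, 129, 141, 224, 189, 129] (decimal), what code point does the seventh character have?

U+1AC78

Offset 0: leading byte 0xF3 = 11110011 → 4-byte char #1 = F3 B1 87 B8.
Offset 4: leading byte 0x7A = 01111010 → 1-byte char #2 = 7A.
Offset 5: leading byte 0xD0 = 11010000 → 2-byte char #3 = D0 A2.
Offset 7: leading byte 0xE4 = 11100100 → 3-byte char #4 = E4 8D 83.
Offset 10: leading byte 0xF2 = 11110010 → 4-byte char #5 = F2 B9 AD AA.
Offset 14: leading byte 0xF3 = 11110011 → 4-byte char #6 = F3 BF BA B8.
Offset 18: leading byte 0xF0 = 11110000 → 4-byte char #7 = F0 9A B1 B8.
Leading byte 0xF0 = 11110000 matches 11110xxx → 4-byte sequence.
Byte 1: 0xF0 = 11110000, payload 000 (3 bits).
Byte 2: 0x9A = 10011010 (10xxxxxx ✓), payload 011010.
Byte 3: 0xB1 = 10110001 (10xxxxxx ✓), payload 110001.
Byte 4: 0xB8 = 10111000 (10xxxxxx ✓), payload 111000.
Concatenate: 000011010110001111000 = 0x1AC78 (21 bits → U+1AC78).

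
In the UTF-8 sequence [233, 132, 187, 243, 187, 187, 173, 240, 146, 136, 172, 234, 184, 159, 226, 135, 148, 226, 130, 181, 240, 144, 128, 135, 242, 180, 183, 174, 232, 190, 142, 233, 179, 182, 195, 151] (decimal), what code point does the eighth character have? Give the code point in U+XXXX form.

Offset 0: leading byte 0xE9 = 11101001 → 3-byte char #1 = E9 84 BB.
Offset 3: leading byte 0xF3 = 11110011 → 4-byte char #2 = F3 BB BB AD.
Offset 7: leading byte 0xF0 = 11110000 → 4-byte char #3 = F0 92 88 AC.
Offset 11: leading byte 0xEA = 11101010 → 3-byte char #4 = EA B8 9F.
Offset 14: leading byte 0xE2 = 11100010 → 3-byte char #5 = E2 87 94.
Offset 17: leading byte 0xE2 = 11100010 → 3-byte char #6 = E2 82 B5.
Offset 20: leading byte 0xF0 = 11110000 → 4-byte char #7 = F0 90 80 87.
Offset 24: leading byte 0xF2 = 11110010 → 4-byte char #8 = F2 B4 B7 AE.
Leading byte 0xF2 = 11110010 matches 11110xxx → 4-byte sequence.
Byte 1: 0xF2 = 11110010, payload 010 (3 bits).
Byte 2: 0xB4 = 10110100 (10xxxxxx ✓), payload 110100.
Byte 3: 0xB7 = 10110111 (10xxxxxx ✓), payload 110111.
Byte 4: 0xAE = 10101110 (10xxxxxx ✓), payload 101110.
Concatenate: 010110100110111101110 = 0xB4DEE (21 bits → U+B4DEE).

U+B4DEE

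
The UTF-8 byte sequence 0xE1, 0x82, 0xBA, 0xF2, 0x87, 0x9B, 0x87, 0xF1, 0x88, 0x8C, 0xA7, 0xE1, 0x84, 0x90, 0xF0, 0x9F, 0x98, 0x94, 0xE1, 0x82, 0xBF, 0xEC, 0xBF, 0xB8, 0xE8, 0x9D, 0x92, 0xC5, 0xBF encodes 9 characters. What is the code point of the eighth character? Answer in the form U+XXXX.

U+8752

Offset 0: leading byte 0xE1 = 11100001 → 3-byte char #1 = E1 82 BA.
Offset 3: leading byte 0xF2 = 11110010 → 4-byte char #2 = F2 87 9B 87.
Offset 7: leading byte 0xF1 = 11110001 → 4-byte char #3 = F1 88 8C A7.
Offset 11: leading byte 0xE1 = 11100001 → 3-byte char #4 = E1 84 90.
Offset 14: leading byte 0xF0 = 11110000 → 4-byte char #5 = F0 9F 98 94.
Offset 18: leading byte 0xE1 = 11100001 → 3-byte char #6 = E1 82 BF.
Offset 21: leading byte 0xEC = 11101100 → 3-byte char #7 = EC BF B8.
Offset 24: leading byte 0xE8 = 11101000 → 3-byte char #8 = E8 9D 92.
Leading byte 0xE8 = 11101000 matches 1110xxxx → 3-byte sequence.
Byte 1: 0xE8 = 11101000, payload 1000 (4 bits).
Byte 2: 0x9D = 10011101 (10xxxxxx ✓), payload 011101.
Byte 3: 0x92 = 10010010 (10xxxxxx ✓), payload 010010.
Concatenate: 1000011101010010 = 0x8752 (16 bits → U+8752).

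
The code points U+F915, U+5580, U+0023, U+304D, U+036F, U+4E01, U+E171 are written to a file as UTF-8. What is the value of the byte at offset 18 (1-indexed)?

1-indexed offset 18 is 0-indexed offset 17.
U+F915 → 3-byte form EF A4 95 at offsets 0–2.
U+5580 → 3-byte form E5 96 80 at offsets 3–5.
U+0023 → 1-byte form 23 at offsets 6–6.
U+304D → 3-byte form E3 81 8D at offsets 7–9.
U+036F → 2-byte form CD AF at offsets 10–11.
U+4E01 → 3-byte form E4 B8 81 at offsets 12–14.
U+E171 → 3-byte form EE 85 B1 at offsets 15–17.
Offset 17 falls in char 7's range; it's byte 3 of EE 85 B1 = 0xB1.

0xB1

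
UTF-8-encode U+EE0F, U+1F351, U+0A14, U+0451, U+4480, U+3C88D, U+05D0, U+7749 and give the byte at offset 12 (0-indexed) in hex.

U+EE0F → 3-byte form EE B8 8F at offsets 0–2.
U+1F351 → 4-byte form F0 9F 8D 91 at offsets 3–6.
U+0A14 → 3-byte form E0 A8 94 at offsets 7–9.
U+0451 → 2-byte form D1 91 at offsets 10–11.
U+4480 → 3-byte form E4 92 80 at offsets 12–14.
Offset 12 falls in char 5's range; it's byte 1 of E4 92 80 = 0xE4.

0xE4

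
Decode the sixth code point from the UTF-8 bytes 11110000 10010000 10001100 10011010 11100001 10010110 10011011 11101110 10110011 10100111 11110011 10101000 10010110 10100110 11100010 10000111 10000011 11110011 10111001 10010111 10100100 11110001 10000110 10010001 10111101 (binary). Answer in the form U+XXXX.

U+F95E4

Offset 0: leading byte 0xF0 = 11110000 → 4-byte char #1 = F0 90 8C 9A.
Offset 4: leading byte 0xE1 = 11100001 → 3-byte char #2 = E1 96 9B.
Offset 7: leading byte 0xEE = 11101110 → 3-byte char #3 = EE B3 A7.
Offset 10: leading byte 0xF3 = 11110011 → 4-byte char #4 = F3 A8 96 A6.
Offset 14: leading byte 0xE2 = 11100010 → 3-byte char #5 = E2 87 83.
Offset 17: leading byte 0xF3 = 11110011 → 4-byte char #6 = F3 B9 97 A4.
Leading byte 0xF3 = 11110011 matches 11110xxx → 4-byte sequence.
Byte 1: 0xF3 = 11110011, payload 011 (3 bits).
Byte 2: 0xB9 = 10111001 (10xxxxxx ✓), payload 111001.
Byte 3: 0x97 = 10010111 (10xxxxxx ✓), payload 010111.
Byte 4: 0xA4 = 10100100 (10xxxxxx ✓), payload 100100.
Concatenate: 011111001010111100100 = 0xF95E4 (21 bits → U+F95E4).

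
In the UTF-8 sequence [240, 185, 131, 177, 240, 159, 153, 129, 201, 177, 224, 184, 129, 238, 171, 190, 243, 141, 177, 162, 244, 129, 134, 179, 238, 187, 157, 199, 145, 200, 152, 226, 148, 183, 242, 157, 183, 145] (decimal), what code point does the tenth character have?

Offset 0: leading byte 0xF0 = 11110000 → 4-byte char #1 = F0 B9 83 B1.
Offset 4: leading byte 0xF0 = 11110000 → 4-byte char #2 = F0 9F 99 81.
Offset 8: leading byte 0xC9 = 11001001 → 2-byte char #3 = C9 B1.
Offset 10: leading byte 0xE0 = 11100000 → 3-byte char #4 = E0 B8 81.
Offset 13: leading byte 0xEE = 11101110 → 3-byte char #5 = EE AB BE.
Offset 16: leading byte 0xF3 = 11110011 → 4-byte char #6 = F3 8D B1 A2.
Offset 20: leading byte 0xF4 = 11110100 → 4-byte char #7 = F4 81 86 B3.
Offset 24: leading byte 0xEE = 11101110 → 3-byte char #8 = EE BB 9D.
Offset 27: leading byte 0xC7 = 11000111 → 2-byte char #9 = C7 91.
Offset 29: leading byte 0xC8 = 11001000 → 2-byte char #10 = C8 98.
Leading byte 0xC8 = 11001000 matches 110xxxxx → 2-byte sequence.
Byte 1: 0xC8 = 11001000, payload 01000 (5 bits).
Byte 2: 0x98 = 10011000 (10xxxxxx ✓), payload 011000.
Concatenate: 01000011000 = 0x218 (11 bits → U+0218).

U+0218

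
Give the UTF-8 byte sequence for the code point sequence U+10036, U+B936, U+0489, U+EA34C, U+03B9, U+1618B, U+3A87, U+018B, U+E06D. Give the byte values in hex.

U+10036: 4-byte form → F0 90 80 B6.
U+B936: 3-byte form → EB A4 B6.
U+0489: 2-byte form → D2 89.
U+EA34C: 4-byte form → F3 AA 8D 8C.
U+03B9: 2-byte form → CE B9.
U+1618B: 4-byte form → F0 96 86 8B.
U+3A87: 3-byte form → E3 AA 87.
U+018B: 2-byte form → C6 8B.
U+E06D: 3-byte form → EE 81 AD.
Concatenated (27 bytes): F0 90 80 B6 EB A4 B6 D2 89 F3 AA 8D 8C CE B9 F0 96 86 8B E3 AA 87 C6 8B EE 81 AD.

F0 90 80 B6 EB A4 B6 D2 89 F3 AA 8D 8C CE B9 F0 96 86 8B E3 AA 87 C6 8B EE 81 AD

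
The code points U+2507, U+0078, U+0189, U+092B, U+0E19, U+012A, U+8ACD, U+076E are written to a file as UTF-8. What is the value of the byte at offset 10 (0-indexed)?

0xB8

U+2507 → 3-byte form E2 94 87 at offsets 0–2.
U+0078 → 1-byte form 78 at offsets 3–3.
U+0189 → 2-byte form C6 89 at offsets 4–5.
U+092B → 3-byte form E0 A4 AB at offsets 6–8.
U+0E19 → 3-byte form E0 B8 99 at offsets 9–11.
Offset 10 falls in char 5's range; it's byte 2 of E0 B8 99 = 0xB8.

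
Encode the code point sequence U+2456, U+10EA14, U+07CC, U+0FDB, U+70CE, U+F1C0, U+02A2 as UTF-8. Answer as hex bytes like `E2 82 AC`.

E2 91 96 F4 8E A8 94 DF 8C E0 BF 9B E7 83 8E EF 87 80 CA A2

U+2456: 3-byte form → E2 91 96.
U+10EA14: 4-byte form → F4 8E A8 94.
U+07CC: 2-byte form → DF 8C.
U+0FDB: 3-byte form → E0 BF 9B.
U+70CE: 3-byte form → E7 83 8E.
U+F1C0: 3-byte form → EF 87 80.
U+02A2: 2-byte form → CA A2.
Concatenated (20 bytes): E2 91 96 F4 8E A8 94 DF 8C E0 BF 9B E7 83 8E EF 87 80 CA A2.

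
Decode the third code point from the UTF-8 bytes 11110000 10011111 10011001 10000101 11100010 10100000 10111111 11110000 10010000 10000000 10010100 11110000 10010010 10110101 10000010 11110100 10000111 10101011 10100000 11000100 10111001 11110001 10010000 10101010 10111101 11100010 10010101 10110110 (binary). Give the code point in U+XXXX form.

U+10014

Offset 0: leading byte 0xF0 = 11110000 → 4-byte char #1 = F0 9F 99 85.
Offset 4: leading byte 0xE2 = 11100010 → 3-byte char #2 = E2 A0 BF.
Offset 7: leading byte 0xF0 = 11110000 → 4-byte char #3 = F0 90 80 94.
Leading byte 0xF0 = 11110000 matches 11110xxx → 4-byte sequence.
Byte 1: 0xF0 = 11110000, payload 000 (3 bits).
Byte 2: 0x90 = 10010000 (10xxxxxx ✓), payload 010000.
Byte 3: 0x80 = 10000000 (10xxxxxx ✓), payload 000000.
Byte 4: 0x94 = 10010100 (10xxxxxx ✓), payload 010100.
Concatenate: 000010000000000010100 = 0x10014 (21 bits → U+10014).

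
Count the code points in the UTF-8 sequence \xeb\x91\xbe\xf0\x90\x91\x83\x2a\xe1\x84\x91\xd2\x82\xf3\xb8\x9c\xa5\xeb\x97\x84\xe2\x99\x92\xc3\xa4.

Byte at offset 0: 0xEB = 11101011 → 3-byte char (#1). Advance 3.
Byte at offset 3: 0xF0 = 11110000 → 4-byte char (#2). Advance 4.
Byte at offset 7: 0x2A = 00101010 → 1-byte char (#3). Advance 1.
Byte at offset 8: 0xE1 = 11100001 → 3-byte char (#4). Advance 3.
Byte at offset 11: 0xD2 = 11010010 → 2-byte char (#5). Advance 2.
Byte at offset 13: 0xF3 = 11110011 → 4-byte char (#6). Advance 4.
Byte at offset 17: 0xEB = 11101011 → 3-byte char (#7). Advance 3.
Byte at offset 20: 0xE2 = 11100010 → 3-byte char (#8). Advance 3.
Byte at offset 23: 0xC3 = 11000011 → 2-byte char (#9). Advance 2.
Reached end at offset 25 after 9 code points.

9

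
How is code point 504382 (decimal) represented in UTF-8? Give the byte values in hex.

U+7B23E = 0x7B23E = 504382 decimal. In range U+10000–U+10FFFF → 4-byte form: 11110xxx 10xxxxxx 10xxxxxx 10xxxxxx.
Binary (21 bits): 001111011001000111110.
Split 3+6+6+6: 001 | 111011 | 001000 | 111110.
Byte 1: 11110001 = 0xF1.
Byte 2: 10111011 = 0xBB.
Byte 3: 10001000 = 0x88.
Byte 4: 10111110 = 0xBE.

F1 BB 88 BE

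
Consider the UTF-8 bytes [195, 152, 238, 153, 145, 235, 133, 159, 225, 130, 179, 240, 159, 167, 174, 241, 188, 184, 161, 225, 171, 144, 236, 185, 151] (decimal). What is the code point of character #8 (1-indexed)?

U+CE57

Offset 0: leading byte 0xC3 = 11000011 → 2-byte char #1 = C3 98.
Offset 2: leading byte 0xEE = 11101110 → 3-byte char #2 = EE 99 91.
Offset 5: leading byte 0xEB = 11101011 → 3-byte char #3 = EB 85 9F.
Offset 8: leading byte 0xE1 = 11100001 → 3-byte char #4 = E1 82 B3.
Offset 11: leading byte 0xF0 = 11110000 → 4-byte char #5 = F0 9F A7 AE.
Offset 15: leading byte 0xF1 = 11110001 → 4-byte char #6 = F1 BC B8 A1.
Offset 19: leading byte 0xE1 = 11100001 → 3-byte char #7 = E1 AB 90.
Offset 22: leading byte 0xEC = 11101100 → 3-byte char #8 = EC B9 97.
Leading byte 0xEC = 11101100 matches 1110xxxx → 3-byte sequence.
Byte 1: 0xEC = 11101100, payload 1100 (4 bits).
Byte 2: 0xB9 = 10111001 (10xxxxxx ✓), payload 111001.
Byte 3: 0x97 = 10010111 (10xxxxxx ✓), payload 010111.
Concatenate: 1100111001010111 = 0xCE57 (16 bits → U+CE57).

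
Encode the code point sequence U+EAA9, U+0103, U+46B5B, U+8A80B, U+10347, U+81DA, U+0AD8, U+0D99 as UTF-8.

EE AA A9 C4 83 F1 86 AD 9B F2 8A A0 8B F0 90 8D 87 E8 87 9A E0 AB 98 E0 B6 99

U+EAA9: 3-byte form → EE AA A9.
U+0103: 2-byte form → C4 83.
U+46B5B: 4-byte form → F1 86 AD 9B.
U+8A80B: 4-byte form → F2 8A A0 8B.
U+10347: 4-byte form → F0 90 8D 87.
U+81DA: 3-byte form → E8 87 9A.
U+0AD8: 3-byte form → E0 AB 98.
U+0D99: 3-byte form → E0 B6 99.
Concatenated (26 bytes): EE AA A9 C4 83 F1 86 AD 9B F2 8A A0 8B F0 90 8D 87 E8 87 9A E0 AB 98 E0 B6 99.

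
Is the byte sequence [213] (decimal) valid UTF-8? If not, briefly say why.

invalid (sequence truncated)

Leading byte 0xD5 = 11010101 → 2-byte form, but only 1 byte is present.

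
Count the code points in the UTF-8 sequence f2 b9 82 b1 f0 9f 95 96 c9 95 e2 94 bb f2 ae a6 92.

5

Byte at offset 0: 0xF2 = 11110010 → 4-byte char (#1). Advance 4.
Byte at offset 4: 0xF0 = 11110000 → 4-byte char (#2). Advance 4.
Byte at offset 8: 0xC9 = 11001001 → 2-byte char (#3). Advance 2.
Byte at offset 10: 0xE2 = 11100010 → 3-byte char (#4). Advance 3.
Byte at offset 13: 0xF2 = 11110010 → 4-byte char (#5). Advance 4.
Reached end at offset 17 after 5 code points.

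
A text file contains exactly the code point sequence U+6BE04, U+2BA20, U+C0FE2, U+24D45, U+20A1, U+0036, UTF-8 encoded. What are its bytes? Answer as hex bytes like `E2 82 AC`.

F1 AB B8 84 F0 AB A8 A0 F3 80 BF A2 F0 A4 B5 85 E2 82 A1 36

U+6BE04: 4-byte form → F1 AB B8 84.
U+2BA20: 4-byte form → F0 AB A8 A0.
U+C0FE2: 4-byte form → F3 80 BF A2.
U+24D45: 4-byte form → F0 A4 B5 85.
U+20A1: 3-byte form → E2 82 A1.
U+0036: 1-byte form → 36.
Concatenated (20 bytes): F1 AB B8 84 F0 AB A8 A0 F3 80 BF A2 F0 A4 B5 85 E2 82 A1 36.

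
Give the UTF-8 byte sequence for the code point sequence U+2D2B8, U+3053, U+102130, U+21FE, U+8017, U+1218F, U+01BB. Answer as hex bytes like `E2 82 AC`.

U+2D2B8: 4-byte form → F0 AD 8A B8.
U+3053: 3-byte form → E3 81 93.
U+102130: 4-byte form → F4 82 84 B0.
U+21FE: 3-byte form → E2 87 BE.
U+8017: 3-byte form → E8 80 97.
U+1218F: 4-byte form → F0 92 86 8F.
U+01BB: 2-byte form → C6 BB.
Concatenated (23 bytes): F0 AD 8A B8 E3 81 93 F4 82 84 B0 E2 87 BE E8 80 97 F0 92 86 8F C6 BB.

F0 AD 8A B8 E3 81 93 F4 82 84 B0 E2 87 BE E8 80 97 F0 92 86 8F C6 BB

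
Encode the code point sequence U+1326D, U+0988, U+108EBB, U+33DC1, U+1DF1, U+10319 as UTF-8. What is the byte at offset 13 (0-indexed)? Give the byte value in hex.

0xB7

U+1326D → 4-byte form F0 93 89 AD at offsets 0–3.
U+0988 → 3-byte form E0 A6 88 at offsets 4–6.
U+108EBB → 4-byte form F4 88 BA BB at offsets 7–10.
U+33DC1 → 4-byte form F0 B3 B7 81 at offsets 11–14.
Offset 13 falls in char 4's range; it's byte 3 of F0 B3 B7 81 = 0xB7.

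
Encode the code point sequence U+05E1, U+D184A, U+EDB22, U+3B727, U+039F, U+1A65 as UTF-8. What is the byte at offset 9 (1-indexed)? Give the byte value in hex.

0xAC

1-indexed offset 9 is 0-indexed offset 8.
U+05E1 → 2-byte form D7 A1 at offsets 0–1.
U+D184A → 4-byte form F3 91 A1 8A at offsets 2–5.
U+EDB22 → 4-byte form F3 AD AC A2 at offsets 6–9.
Offset 8 falls in char 3's range; it's byte 3 of F3 AD AC A2 = 0xAC.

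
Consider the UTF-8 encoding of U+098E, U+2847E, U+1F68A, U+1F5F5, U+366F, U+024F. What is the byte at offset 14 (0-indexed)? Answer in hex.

0xB5

U+098E → 3-byte form E0 A6 8E at offsets 0–2.
U+2847E → 4-byte form F0 A8 91 BE at offsets 3–6.
U+1F68A → 4-byte form F0 9F 9A 8A at offsets 7–10.
U+1F5F5 → 4-byte form F0 9F 97 B5 at offsets 11–14.
Offset 14 falls in char 4's range; it's byte 4 of F0 9F 97 B5 = 0xB5.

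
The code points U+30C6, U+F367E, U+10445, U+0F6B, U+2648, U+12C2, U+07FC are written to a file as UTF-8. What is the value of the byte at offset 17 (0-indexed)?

0xE1

U+30C6 → 3-byte form E3 83 86 at offsets 0–2.
U+F367E → 4-byte form F3 B3 99 BE at offsets 3–6.
U+10445 → 4-byte form F0 90 91 85 at offsets 7–10.
U+0F6B → 3-byte form E0 BD AB at offsets 11–13.
U+2648 → 3-byte form E2 99 88 at offsets 14–16.
U+12C2 → 3-byte form E1 8B 82 at offsets 17–19.
Offset 17 falls in char 6's range; it's byte 1 of E1 8B 82 = 0xE1.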